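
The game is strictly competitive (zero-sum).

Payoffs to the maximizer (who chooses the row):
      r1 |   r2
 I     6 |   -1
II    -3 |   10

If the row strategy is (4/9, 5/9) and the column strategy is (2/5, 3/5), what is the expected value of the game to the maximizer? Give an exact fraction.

52/15

Against (2/5, 3/5), each row's expected payoff is I: 9/5; II: 24/5.
Taking the (4/9, 5/9)-weighted average: (4/9)·(9/5) + (5/9)·(24/5) = 52/15.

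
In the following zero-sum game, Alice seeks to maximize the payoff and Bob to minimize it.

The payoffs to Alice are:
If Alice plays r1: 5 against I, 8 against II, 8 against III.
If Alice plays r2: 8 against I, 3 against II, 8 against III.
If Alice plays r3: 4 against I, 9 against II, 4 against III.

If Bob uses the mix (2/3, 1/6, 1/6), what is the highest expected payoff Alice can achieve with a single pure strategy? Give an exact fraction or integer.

43/6

r1: (5)·(2/3) + (8)·(1/6) + (8)·(1/6) = 6.
r2: (8)·(2/3) + (3)·(1/6) + (8)·(1/6) = 43/6.
r3: (4)·(2/3) + (9)·(1/6) + (4)·(1/6) = 29/6.
The best pure response is r2 with expected payoff 43/6.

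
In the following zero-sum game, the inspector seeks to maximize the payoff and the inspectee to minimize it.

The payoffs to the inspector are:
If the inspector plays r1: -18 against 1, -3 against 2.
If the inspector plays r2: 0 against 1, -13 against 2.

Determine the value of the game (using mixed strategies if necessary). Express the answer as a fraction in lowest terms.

Row minima are -18 and -13, so the inspector's maximin is -13; column maxima are 0 and -3, so the inspectee's minimax is -3. These differ, so the equilibrium is in mixed strategies.
Let the inspector play r1 with probability p. The inspectee is indifferent when −18p = −3p − 13(1−p), giving p = 13/28.
Let the inspectee play 1 with probability q. The inspector is indifferent when −18q − 3(1−q) = −13(1−q), giving q = 5/14.
The value is -18·(5/14) + (-3)·(9/14) = -117/14.

-117/14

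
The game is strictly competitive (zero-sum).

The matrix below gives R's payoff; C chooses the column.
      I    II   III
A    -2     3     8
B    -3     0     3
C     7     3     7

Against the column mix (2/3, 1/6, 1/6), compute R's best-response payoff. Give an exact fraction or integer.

A: (-2)·(2/3) + (3)·(1/6) + (8)·(1/6) = 1/2.
B: (-3)·(2/3) + (0)·(1/6) + (3)·(1/6) = -3/2.
C: (7)·(2/3) + (3)·(1/6) + (7)·(1/6) = 19/3.
The best pure response is C with expected payoff 19/3.

19/3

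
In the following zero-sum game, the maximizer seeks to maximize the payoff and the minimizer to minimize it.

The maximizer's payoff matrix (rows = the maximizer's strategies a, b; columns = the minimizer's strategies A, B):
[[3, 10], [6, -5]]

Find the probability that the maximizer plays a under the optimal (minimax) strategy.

11/18

Row minima are 3 and -5, so the maximizer's maximin is 3; column maxima are 6 and 10, so the minimizer's minimax is 6. These differ, so the equilibrium is in mixed strategies.
Let the maximizer play a with probability p. The minimizer is indifferent when 3p + 6(1−p) = 10p − 5(1−p), giving p = 11/18.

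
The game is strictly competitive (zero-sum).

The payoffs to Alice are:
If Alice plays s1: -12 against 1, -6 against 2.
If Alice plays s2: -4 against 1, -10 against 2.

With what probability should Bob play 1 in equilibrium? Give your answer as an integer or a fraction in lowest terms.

1/3

Row minima are -12 and -10, so Alice's maximin is -10; column maxima are -4 and -6, so Bob's minimax is -6. These differ, so the equilibrium is in mixed strategies.
Let Bob play 1 with probability q. Alice is indifferent when −12q − 6(1−q) = −4q − 10(1−q), giving q = 1/3.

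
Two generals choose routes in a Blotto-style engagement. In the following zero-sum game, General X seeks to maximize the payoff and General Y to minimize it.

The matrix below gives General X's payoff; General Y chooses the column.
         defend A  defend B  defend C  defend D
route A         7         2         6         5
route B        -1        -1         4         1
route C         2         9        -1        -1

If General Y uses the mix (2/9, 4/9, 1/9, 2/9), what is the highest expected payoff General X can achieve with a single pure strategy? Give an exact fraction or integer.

38/9

route A: (7)·(2/9) + (2)·(4/9) + (6)·(1/9) + (5)·(2/9) = 38/9.
route B: (-1)·(2/9) + (-1)·(4/9) + (4)·(1/9) + (1)·(2/9) = 0.
route C: (2)·(2/9) + (9)·(4/9) + (-1)·(1/9) + (-1)·(2/9) = 37/9.
The best pure response is route A with expected payoff 38/9.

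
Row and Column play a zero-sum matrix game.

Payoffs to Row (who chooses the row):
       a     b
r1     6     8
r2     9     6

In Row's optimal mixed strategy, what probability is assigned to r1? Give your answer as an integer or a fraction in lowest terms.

Row minima are 6 and 6, so Row's maximin is 6; column maxima are 9 and 8, so Column's minimax is 8. These differ, so the equilibrium is in mixed strategies.
Let Row play r1 with probability p. Column is indifferent when 6p + 9(1−p) = 8p + 6(1−p), giving p = 3/5.

3/5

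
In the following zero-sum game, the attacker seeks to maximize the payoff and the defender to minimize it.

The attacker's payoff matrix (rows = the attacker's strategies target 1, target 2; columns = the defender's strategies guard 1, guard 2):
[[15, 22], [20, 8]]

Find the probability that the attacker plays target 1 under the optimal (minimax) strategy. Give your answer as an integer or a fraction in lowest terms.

Row minima are 15 and 8, so the attacker's maximin is 15; column maxima are 20 and 22, so the defender's minimax is 20. These differ, so the equilibrium is in mixed strategies.
Let the attacker play target 1 with probability p. The defender is indifferent when 15p + 20(1−p) = 22p + 8(1−p), giving p = 12/19.

12/19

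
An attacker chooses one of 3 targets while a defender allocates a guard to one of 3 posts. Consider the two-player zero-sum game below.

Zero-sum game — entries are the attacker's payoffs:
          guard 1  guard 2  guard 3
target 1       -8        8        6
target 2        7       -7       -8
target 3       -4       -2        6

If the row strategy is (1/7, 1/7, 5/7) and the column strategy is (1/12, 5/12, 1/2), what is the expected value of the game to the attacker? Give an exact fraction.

17/14

Against (1/12, 5/12, 1/2), each row's expected payoff is target 1: 17/3; target 2: -19/3; target 3: 11/6.
Taking the (1/7, 1/7, 5/7)-weighted average: (1/7)·(17/3) + (1/7)·(-19/3) + (5/7)·(11/6) = 17/14.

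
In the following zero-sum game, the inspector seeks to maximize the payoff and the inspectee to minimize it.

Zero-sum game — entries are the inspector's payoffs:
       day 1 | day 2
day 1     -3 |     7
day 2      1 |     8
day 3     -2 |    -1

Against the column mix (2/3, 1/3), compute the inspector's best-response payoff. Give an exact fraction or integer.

day 1: (-3)·(2/3) + (7)·(1/3) = 1/3.
day 2: (1)·(2/3) + (8)·(1/3) = 10/3.
day 3: (-2)·(2/3) + (-1)·(1/3) = -5/3.
The best pure response is day 2 with expected payoff 10/3.

10/3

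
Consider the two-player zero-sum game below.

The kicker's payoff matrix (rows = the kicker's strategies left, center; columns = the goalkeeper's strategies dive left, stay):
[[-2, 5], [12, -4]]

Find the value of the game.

52/23

Row minima are -2 and -4, so the kicker's maximin is -2; column maxima are 12 and 5, so the goalkeeper's minimax is 5. These differ, so the equilibrium is in mixed strategies.
Let the kicker play left with probability p. The goalkeeper is indifferent when −2p + 12(1−p) = 5p − 4(1−p), giving p = 16/23.
Let the goalkeeper play dive left with probability q. The kicker is indifferent when −2q + 5(1−q) = 12q − 4(1−q), giving q = 9/23.
The value is -2·(9/23) + (5)·(14/23) = 52/23.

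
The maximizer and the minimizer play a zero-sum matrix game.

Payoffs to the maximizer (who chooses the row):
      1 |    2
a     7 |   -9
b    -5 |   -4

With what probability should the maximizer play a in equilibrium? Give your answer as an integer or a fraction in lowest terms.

1/17

Row minima are -9 and -5, so the maximizer's maximin is -5; column maxima are 7 and -4, so the minimizer's minimax is -4. These differ, so the equilibrium is in mixed strategies.
Let the maximizer play a with probability p. The minimizer is indifferent when 7p − 5(1−p) = −9p − 4(1−p), giving p = 1/17.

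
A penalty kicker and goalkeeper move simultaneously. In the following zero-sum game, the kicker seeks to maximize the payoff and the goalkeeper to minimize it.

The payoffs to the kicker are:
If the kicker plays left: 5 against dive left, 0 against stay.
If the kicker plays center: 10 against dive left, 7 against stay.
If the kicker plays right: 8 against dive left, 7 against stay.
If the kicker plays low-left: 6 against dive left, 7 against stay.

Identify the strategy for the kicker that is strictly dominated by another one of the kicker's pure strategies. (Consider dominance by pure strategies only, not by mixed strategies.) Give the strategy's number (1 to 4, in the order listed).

Compare left with center: 10 > 5, 7 > 0.
So center strictly dominates left for the kicker; left is strictly dominated.

1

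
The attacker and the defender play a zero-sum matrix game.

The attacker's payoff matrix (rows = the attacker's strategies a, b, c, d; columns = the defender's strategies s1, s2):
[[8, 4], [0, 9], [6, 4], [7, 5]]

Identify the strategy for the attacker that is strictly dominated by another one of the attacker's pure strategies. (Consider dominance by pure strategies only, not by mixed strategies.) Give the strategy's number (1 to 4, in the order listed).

Compare c with d: 7 > 6, 5 > 4.
So d strictly dominates c for the attacker; c is strictly dominated.

3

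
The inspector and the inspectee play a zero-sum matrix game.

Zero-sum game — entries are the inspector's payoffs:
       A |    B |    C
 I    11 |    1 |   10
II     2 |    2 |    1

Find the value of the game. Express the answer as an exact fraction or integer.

Column A is strictly dominated by C for the inspectee (it gives the inspector more in every row).
The remaining 2×2 game on (I, II) × (B, C) has no saddle point. Let the inspector play I with probability p; indifference gives p + 2(1−p) = 10p + (1−p), so p = 1/10.
Similarly the inspectee's optimal q on B is 9/10, and the value is 1·(9/10) + (10)·(1/10) = 19/10.

19/10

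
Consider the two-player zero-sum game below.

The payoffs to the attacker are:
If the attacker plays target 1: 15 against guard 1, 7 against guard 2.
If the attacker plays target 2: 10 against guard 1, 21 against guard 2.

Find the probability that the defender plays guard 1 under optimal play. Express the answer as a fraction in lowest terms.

14/19

Row minima are 7 and 10, so the attacker's maximin is 10; column maxima are 15 and 21, so the defender's minimax is 15. These differ, so the equilibrium is in mixed strategies.
Let the defender play guard 1 with probability q. The attacker is indifferent when 15q + 7(1−q) = 10q + 21(1−q), giving q = 14/19.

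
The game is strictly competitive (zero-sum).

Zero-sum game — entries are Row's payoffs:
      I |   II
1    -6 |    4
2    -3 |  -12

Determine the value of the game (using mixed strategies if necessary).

Row minima are -6 and -12, so Row's maximin is -6; column maxima are -3 and 4, so Column's minimax is -3. These differ, so the equilibrium is in mixed strategies.
Let Row play 1 with probability p. Column is indifferent when −6p − 3(1−p) = 4p − 12(1−p), giving p = 9/19.
Let Column play I with probability q. Row is indifferent when −6q + 4(1−q) = −3q − 12(1−q), giving q = 16/19.
The value is -6·(16/19) + (4)·(3/19) = -84/19.

-84/19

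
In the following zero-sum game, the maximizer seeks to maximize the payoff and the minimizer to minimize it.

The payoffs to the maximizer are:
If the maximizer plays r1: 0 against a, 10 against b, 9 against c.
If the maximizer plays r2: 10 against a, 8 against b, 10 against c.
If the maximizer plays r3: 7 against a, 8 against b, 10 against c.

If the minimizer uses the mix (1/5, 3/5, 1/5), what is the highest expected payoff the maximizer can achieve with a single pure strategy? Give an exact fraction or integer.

r1: (0)·(1/5) + (10)·(3/5) + (9)·(1/5) = 39/5.
r2: (10)·(1/5) + (8)·(3/5) + (10)·(1/5) = 44/5.
r3: (7)·(1/5) + (8)·(3/5) + (10)·(1/5) = 41/5.
The best pure response is r2 with expected payoff 44/5.

44/5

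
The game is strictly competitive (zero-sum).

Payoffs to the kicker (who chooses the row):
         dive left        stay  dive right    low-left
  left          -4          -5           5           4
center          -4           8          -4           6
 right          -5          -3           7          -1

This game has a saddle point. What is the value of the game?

-4

Row minima: -5, -4, -5 → the kicker's maximin is -4.
Column maxima: -4, 8, 7, 6 → the goalkeeper's minimax is -4.
They coincide at (center, dive left), so the value is -4.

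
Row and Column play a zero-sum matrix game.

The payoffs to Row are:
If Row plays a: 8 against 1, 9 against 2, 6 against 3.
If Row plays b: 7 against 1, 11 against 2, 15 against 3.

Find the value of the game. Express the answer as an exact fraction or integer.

39/5

Column 2 is strictly dominated by 1 for Column (it gives Row more in every row).
The remaining 2×2 game on (a, b) × (1, 3) has no saddle point. Let Row play a with probability p; indifference gives 8p + 7(1−p) = 6p + 15(1−p), so p = 4/5.
Similarly Column's optimal q on 1 is 9/10, and the value is 8·(9/10) + (6)·(1/10) = 39/5.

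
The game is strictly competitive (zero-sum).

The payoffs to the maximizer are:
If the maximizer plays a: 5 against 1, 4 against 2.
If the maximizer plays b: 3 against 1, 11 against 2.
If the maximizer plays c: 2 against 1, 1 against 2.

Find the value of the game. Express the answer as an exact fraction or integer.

43/9

Row c is strictly dominated by row a, so the maximizer never plays it.
The remaining 2×2 game on (a, b) × (1, 2) has no saddle point. Let the maximizer play a with probability p; indifference gives 5p + 3(1−p) = 4p + 11(1−p), so p = 8/9.
Similarly the minimizer's optimal q on 1 is 7/9, and the value is 5·(7/9) + (4)·(2/9) = 43/9.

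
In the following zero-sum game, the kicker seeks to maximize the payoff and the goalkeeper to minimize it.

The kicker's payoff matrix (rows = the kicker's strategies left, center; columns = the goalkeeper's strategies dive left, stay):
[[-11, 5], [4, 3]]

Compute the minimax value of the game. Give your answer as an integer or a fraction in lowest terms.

53/17

Row minima are -11 and 3, so the kicker's maximin is 3; column maxima are 4 and 5, so the goalkeeper's minimax is 4. These differ, so the equilibrium is in mixed strategies.
Let the kicker play left with probability p. The goalkeeper is indifferent when −11p + 4(1−p) = 5p + 3(1−p), giving p = 1/17.
Let the goalkeeper play dive left with probability q. The kicker is indifferent when −11q + 5(1−q) = 4q + 3(1−q), giving q = 2/17.
The value is -11·(2/17) + (5)·(15/17) = 53/17.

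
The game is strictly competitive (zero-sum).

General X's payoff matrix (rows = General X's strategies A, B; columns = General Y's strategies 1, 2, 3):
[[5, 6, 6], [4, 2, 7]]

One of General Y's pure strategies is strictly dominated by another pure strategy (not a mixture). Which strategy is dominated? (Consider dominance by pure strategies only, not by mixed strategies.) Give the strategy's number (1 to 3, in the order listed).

3

General Y prefers columns that give General X less. Compare 3 with 1: 5 < 6, 4 < 7.
So 1 strictly dominates 3 for General Y; 3 is strictly dominated.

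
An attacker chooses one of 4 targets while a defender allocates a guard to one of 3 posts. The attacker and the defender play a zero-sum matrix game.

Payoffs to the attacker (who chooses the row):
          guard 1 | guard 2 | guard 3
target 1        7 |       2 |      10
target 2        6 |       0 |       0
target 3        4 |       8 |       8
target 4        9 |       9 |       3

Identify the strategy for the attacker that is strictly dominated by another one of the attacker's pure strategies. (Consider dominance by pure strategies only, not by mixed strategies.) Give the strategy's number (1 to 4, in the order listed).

2

Compare target 2 with target 1: 7 > 6, 2 > 0, 10 > 0.
So target 1 strictly dominates target 2 for the attacker; target 2 is strictly dominated.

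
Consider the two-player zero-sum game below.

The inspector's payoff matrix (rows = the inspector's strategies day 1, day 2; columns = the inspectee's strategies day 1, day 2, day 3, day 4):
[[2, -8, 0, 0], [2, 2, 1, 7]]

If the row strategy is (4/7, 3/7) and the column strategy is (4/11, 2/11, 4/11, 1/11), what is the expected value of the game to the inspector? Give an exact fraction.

Against (4/11, 2/11, 4/11, 1/11), each row's expected payoff is day 1: -8/11; day 2: 23/11.
Taking the (4/7, 3/7)-weighted average: (4/7)·(-8/11) + (3/7)·(23/11) = 37/77.

37/77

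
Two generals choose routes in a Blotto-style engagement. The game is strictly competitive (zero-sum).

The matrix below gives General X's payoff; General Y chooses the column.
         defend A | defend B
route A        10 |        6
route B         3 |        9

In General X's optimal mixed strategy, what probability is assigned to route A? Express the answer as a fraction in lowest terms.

3/5

Row minima are 6 and 3, so General X's maximin is 6; column maxima are 10 and 9, so General Y's minimax is 9. These differ, so the equilibrium is in mixed strategies.
Let General X play route A with probability p. General Y is indifferent when 10p + 3(1−p) = 6p + 9(1−p), giving p = 3/5.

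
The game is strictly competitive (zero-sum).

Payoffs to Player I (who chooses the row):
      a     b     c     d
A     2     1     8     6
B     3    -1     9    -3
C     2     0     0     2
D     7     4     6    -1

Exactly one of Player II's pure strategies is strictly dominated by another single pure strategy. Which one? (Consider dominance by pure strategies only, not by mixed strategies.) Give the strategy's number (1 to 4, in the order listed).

Player II prefers columns that give Player I less. Compare a with b: 1 < 2, -1 < 3, 0 < 2, 4 < 7.
So b strictly dominates a for Player II; a is strictly dominated.

1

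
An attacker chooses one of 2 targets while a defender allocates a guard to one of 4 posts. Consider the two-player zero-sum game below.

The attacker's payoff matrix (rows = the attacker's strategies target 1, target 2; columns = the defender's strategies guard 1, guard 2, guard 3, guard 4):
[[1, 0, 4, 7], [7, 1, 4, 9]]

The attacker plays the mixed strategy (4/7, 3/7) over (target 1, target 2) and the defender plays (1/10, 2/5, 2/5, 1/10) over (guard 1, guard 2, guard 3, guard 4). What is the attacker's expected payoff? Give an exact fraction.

Against (1/10, 2/5, 2/5, 1/10), each row's expected payoff is target 1: 12/5; target 2: 18/5.
Taking the (4/7, 3/7)-weighted average: (4/7)·(12/5) + (3/7)·(18/5) = 102/35.

102/35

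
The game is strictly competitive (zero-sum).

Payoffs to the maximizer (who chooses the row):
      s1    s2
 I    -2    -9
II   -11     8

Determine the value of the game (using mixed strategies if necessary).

-115/26

Row minima are -9 and -11, so the maximizer's maximin is -9; column maxima are -2 and 8, so the minimizer's minimax is -2. These differ, so the equilibrium is in mixed strategies.
Let the maximizer play I with probability p. The minimizer is indifferent when −2p − 11(1−p) = −9p + 8(1−p), giving p = 19/26.
Let the minimizer play s1 with probability q. The maximizer is indifferent when −2q − 9(1−q) = −11q + 8(1−q), giving q = 17/26.
The value is -2·(17/26) + (-9)·(9/26) = -115/26.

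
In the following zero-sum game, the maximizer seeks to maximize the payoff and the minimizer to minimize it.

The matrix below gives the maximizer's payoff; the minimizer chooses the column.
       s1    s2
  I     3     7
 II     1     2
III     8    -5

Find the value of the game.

71/17

Row II is strictly dominated by row I, so the maximizer never plays it.
The remaining 2×2 game on (I, III) × (s1, s2) has no saddle point. Let the maximizer play I with probability p; indifference gives 3p + 8(1−p) = 7p − 5(1−p), so p = 13/17.
Similarly the minimizer's optimal q on s1 is 12/17, and the value is 3·(12/17) + (7)·(5/17) = 71/17.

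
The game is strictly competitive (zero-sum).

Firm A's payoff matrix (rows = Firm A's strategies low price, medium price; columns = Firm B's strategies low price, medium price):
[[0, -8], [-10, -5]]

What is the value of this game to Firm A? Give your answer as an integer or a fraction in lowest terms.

-80/13

Row minima are -8 and -10, so Firm A's maximin is -8; column maxima are 0 and -5, so Firm B's minimax is -5. These differ, so the equilibrium is in mixed strategies.
Let Firm A play low price with probability p. Firm B is indifferent when −10(1−p) = −8p − 5(1−p), giving p = 5/13.
Let Firm B play low price with probability q. Firm A is indifferent when −8(1−q) = −10q − 5(1−q), giving q = 3/13.
The value is 0·(3/13) + (-8)·(10/13) = -80/13.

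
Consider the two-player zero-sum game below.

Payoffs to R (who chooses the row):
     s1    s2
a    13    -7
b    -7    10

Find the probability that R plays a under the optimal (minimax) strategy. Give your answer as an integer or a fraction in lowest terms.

Row minima are -7 and -7, so R's maximin is -7; column maxima are 13 and 10, so C's minimax is 10. These differ, so the equilibrium is in mixed strategies.
Let R play a with probability p. C is indifferent when 13p − 7(1−p) = −7p + 10(1−p), giving p = 17/37.

17/37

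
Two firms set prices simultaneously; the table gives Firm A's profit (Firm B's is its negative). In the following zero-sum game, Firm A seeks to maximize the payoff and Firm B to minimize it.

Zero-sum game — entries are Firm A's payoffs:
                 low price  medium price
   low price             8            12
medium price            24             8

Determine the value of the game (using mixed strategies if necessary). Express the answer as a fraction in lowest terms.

56/5

Row minima are 8 and 8, so Firm A's maximin is 8; column maxima are 24 and 12, so Firm B's minimax is 12. These differ, so the equilibrium is in mixed strategies.
Let Firm A play low price with probability p. Firm B is indifferent when 8p + 24(1−p) = 12p + 8(1−p), giving p = 4/5.
Let Firm B play low price with probability q. Firm A is indifferent when 8q + 12(1−q) = 24q + 8(1−q), giving q = 1/5.
The value is 8·(1/5) + (12)·(4/5) = 56/5.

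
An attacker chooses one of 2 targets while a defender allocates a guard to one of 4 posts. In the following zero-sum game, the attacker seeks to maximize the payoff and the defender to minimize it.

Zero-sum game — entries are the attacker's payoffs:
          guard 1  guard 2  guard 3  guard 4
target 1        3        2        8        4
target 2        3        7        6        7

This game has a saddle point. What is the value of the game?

Row minima: 2, 3 → the attacker's maximin is 3.
Column maxima: 3, 7, 8, 7 → the defender's minimax is 3.
They coincide at (target 2, guard 1), so the value is 3.

3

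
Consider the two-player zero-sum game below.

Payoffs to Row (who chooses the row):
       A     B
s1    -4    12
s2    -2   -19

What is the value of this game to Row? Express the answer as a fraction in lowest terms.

Row minima are -4 and -19, so Row's maximin is -4; column maxima are -2 and 12, so Column's minimax is -2. These differ, so the equilibrium is in mixed strategies.
Let Row play s1 with probability p. Column is indifferent when −4p − 2(1−p) = 12p − 19(1−p), giving p = 17/33.
Let Column play A with probability q. Row is indifferent when −4q + 12(1−q) = −2q − 19(1−q), giving q = 31/33.
The value is -4·(31/33) + (12)·(2/33) = -100/33.

-100/33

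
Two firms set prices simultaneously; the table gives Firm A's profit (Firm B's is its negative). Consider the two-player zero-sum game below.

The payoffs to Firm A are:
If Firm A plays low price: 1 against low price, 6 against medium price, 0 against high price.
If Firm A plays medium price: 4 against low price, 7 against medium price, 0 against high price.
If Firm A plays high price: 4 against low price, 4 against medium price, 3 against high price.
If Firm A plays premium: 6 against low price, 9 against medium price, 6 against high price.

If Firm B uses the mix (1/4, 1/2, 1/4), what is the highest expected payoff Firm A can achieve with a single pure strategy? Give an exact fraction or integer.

15/2

low price: (1)·(1/4) + (6)·(1/2) + (0)·(1/4) = 13/4.
medium price: (4)·(1/4) + (7)·(1/2) + (0)·(1/4) = 9/2.
high price: (4)·(1/4) + (4)·(1/2) + (3)·(1/4) = 15/4.
premium: (6)·(1/4) + (9)·(1/2) + (6)·(1/4) = 15/2.
The best pure response is premium with expected payoff 15/2.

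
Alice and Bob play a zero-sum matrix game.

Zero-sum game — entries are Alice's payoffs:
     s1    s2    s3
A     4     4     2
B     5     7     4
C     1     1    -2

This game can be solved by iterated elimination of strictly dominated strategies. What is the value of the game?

4

Row C is strictly dominated by row A (4>1, 4>1, 2>-2); eliminate C.
Row A is strictly dominated by row B (5>4, 7>4, 4>2); eliminate A.
Column s1 is strictly dominated by s3 for Bob (4<5); eliminate s1.
Column s2 is strictly dominated by s3 for Bob (4<7); eliminate s2.
Only (B, s3) remains, with payoff 4.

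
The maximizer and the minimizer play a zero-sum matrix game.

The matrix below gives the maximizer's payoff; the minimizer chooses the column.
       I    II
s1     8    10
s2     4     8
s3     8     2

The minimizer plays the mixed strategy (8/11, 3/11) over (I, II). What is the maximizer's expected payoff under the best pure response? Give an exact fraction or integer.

s1: (8)·(8/11) + (10)·(3/11) = 94/11.
s2: (4)·(8/11) + (8)·(3/11) = 56/11.
s3: (8)·(8/11) + (2)·(3/11) = 70/11.
The best pure response is s1 with expected payoff 94/11.

94/11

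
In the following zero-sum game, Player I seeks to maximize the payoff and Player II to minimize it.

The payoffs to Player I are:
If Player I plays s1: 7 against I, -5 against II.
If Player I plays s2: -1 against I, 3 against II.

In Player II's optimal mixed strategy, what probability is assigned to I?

Row minima are -5 and -1, so Player I's maximin is -1; column maxima are 7 and 3, so Player II's minimax is 3. These differ, so the equilibrium is in mixed strategies.
Let Player II play I with probability q. Player I is indifferent when 7q − 5(1−q) = −q + 3(1−q), giving q = 1/2.

1/2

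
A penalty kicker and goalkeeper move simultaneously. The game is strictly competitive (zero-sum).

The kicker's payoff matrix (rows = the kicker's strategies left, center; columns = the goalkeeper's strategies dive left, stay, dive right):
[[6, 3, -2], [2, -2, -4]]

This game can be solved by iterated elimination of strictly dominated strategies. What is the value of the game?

-2

Column dive left is strictly dominated by stay for the goalkeeper (3<6, -2<2); eliminate dive left.
Column stay is strictly dominated by dive right for the goalkeeper (-2<3, -4<-2); eliminate stay.
Row center is strictly dominated by row left (-2>-4); eliminate center.
Only (left, dive right) remains, with payoff -2.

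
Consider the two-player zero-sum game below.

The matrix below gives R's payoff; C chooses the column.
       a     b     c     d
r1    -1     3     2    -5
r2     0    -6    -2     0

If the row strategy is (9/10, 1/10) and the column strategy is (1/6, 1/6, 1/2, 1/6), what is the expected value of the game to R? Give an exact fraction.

Against (1/6, 1/6, 1/2, 1/6), each row's expected payoff is r1: 1/2; r2: -2.
Taking the (9/10, 1/10)-weighted average: (9/10)·(1/2) + (1/10)·(-2) = 1/4.

1/4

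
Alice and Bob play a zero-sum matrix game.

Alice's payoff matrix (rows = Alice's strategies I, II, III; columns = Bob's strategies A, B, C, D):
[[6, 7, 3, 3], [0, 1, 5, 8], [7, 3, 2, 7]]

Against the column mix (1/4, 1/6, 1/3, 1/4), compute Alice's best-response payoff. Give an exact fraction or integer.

I: (6)·(1/4) + (7)·(1/6) + (3)·(1/3) + (3)·(1/4) = 53/12.
II: (0)·(1/4) + (1)·(1/6) + (5)·(1/3) + (8)·(1/4) = 23/6.
III: (7)·(1/4) + (3)·(1/6) + (2)·(1/3) + (7)·(1/4) = 14/3.
The best pure response is III with expected payoff 14/3.

14/3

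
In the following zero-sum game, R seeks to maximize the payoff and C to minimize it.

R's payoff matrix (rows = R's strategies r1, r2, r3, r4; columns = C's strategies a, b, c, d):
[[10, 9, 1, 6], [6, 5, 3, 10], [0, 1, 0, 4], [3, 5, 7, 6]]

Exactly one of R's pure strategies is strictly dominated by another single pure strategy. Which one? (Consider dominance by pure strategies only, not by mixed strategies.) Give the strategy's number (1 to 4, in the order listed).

Compare r3 with r1: 10 > 0, 9 > 1, 1 > 0, 6 > 4.
So r1 strictly dominates r3 for R; r3 is strictly dominated.

3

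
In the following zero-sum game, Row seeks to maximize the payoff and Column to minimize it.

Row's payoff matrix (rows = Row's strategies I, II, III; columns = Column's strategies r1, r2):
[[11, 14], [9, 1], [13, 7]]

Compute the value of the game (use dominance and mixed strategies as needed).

35/3

Row II is strictly dominated by row III, so Row never plays it.
The remaining 2×2 game on (I, III) × (r1, r2) has no saddle point. Let Row play I with probability p; indifference gives 11p + 13(1−p) = 14p + 7(1−p), so p = 2/3.
Similarly Column's optimal q on r1 is 7/9, and the value is 11·(7/9) + (14)·(2/9) = 35/3.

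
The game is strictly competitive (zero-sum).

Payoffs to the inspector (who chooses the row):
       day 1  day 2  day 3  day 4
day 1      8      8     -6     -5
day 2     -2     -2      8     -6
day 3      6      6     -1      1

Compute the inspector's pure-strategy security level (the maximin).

The worst-case payoff for each row is day 1: -6, day 2: -6, day 3: -1.
The best of these is -1.

-1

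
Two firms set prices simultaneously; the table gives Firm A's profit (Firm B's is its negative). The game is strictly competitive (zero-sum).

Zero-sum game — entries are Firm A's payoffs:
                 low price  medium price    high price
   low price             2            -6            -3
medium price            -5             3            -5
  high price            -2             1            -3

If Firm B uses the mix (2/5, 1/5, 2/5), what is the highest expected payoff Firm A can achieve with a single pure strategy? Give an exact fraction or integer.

low price: (2)·(2/5) + (-6)·(1/5) + (-3)·(2/5) = -8/5.
medium price: (-5)·(2/5) + (3)·(1/5) + (-5)·(2/5) = -17/5.
high price: (-2)·(2/5) + (1)·(1/5) + (-3)·(2/5) = -9/5.
The best pure response is low price with expected payoff -8/5.

-8/5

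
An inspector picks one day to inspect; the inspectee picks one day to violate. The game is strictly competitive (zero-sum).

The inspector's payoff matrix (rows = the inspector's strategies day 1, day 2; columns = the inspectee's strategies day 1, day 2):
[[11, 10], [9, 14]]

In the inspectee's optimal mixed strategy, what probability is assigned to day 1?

Row minima are 10 and 9, so the inspector's maximin is 10; column maxima are 11 and 14, so the inspectee's minimax is 11. These differ, so the equilibrium is in mixed strategies.
Let the inspectee play day 1 with probability q. The inspector is indifferent when 11q + 10(1−q) = 9q + 14(1−q), giving q = 2/3.

2/3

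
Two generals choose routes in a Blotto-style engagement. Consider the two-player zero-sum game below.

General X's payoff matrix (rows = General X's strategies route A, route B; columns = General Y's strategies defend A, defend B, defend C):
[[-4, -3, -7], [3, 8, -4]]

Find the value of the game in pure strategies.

-4

Row minima: -7, -4 → General X's maximin is -4.
Column maxima: 3, 8, -4 → General Y's minimax is -4.
They coincide at (route B, defend C), so the value is -4.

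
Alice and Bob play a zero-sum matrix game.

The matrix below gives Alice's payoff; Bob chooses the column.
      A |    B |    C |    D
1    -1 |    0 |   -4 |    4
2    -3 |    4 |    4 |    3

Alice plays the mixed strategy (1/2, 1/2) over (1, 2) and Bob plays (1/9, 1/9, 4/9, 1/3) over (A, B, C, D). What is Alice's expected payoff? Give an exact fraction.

7/6

Against (1/9, 1/9, 4/9, 1/3), each row's expected payoff is 1: -5/9; 2: 26/9.
Taking the (1/2, 1/2)-weighted average: (1/2)·(-5/9) + (1/2)·(26/9) = 7/6.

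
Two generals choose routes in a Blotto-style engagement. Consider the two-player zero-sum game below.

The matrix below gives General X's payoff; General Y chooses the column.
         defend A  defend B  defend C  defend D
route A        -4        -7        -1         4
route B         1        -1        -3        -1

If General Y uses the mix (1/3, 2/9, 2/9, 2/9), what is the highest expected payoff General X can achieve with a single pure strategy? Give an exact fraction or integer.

route A: (-4)·(1/3) + (-7)·(2/9) + (-1)·(2/9) + (4)·(2/9) = -20/9.
route B: (1)·(1/3) + (-1)·(2/9) + (-3)·(2/9) + (-1)·(2/9) = -7/9.
The best pure response is route B with expected payoff -7/9.

-7/9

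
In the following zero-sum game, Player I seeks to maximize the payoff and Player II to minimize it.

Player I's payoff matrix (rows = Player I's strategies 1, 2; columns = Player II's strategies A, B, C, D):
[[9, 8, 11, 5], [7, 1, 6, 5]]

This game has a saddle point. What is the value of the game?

Row minima: 5, 1 → Player I's maximin is 5.
Column maxima: 9, 8, 11, 5 → Player II's minimax is 5.
They coincide at (1, D), so the value is 5.

5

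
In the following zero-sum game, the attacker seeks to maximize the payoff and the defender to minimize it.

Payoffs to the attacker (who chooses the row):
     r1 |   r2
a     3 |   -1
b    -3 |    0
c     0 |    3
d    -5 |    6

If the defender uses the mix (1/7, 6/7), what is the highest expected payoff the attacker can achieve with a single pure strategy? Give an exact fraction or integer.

a: (3)·(1/7) + (-1)·(6/7) = -3/7.
b: (-3)·(1/7) + (0)·(6/7) = -3/7.
c: (0)·(1/7) + (3)·(6/7) = 18/7.
d: (-5)·(1/7) + (6)·(6/7) = 31/7.
The best pure response is d with expected payoff 31/7.

31/7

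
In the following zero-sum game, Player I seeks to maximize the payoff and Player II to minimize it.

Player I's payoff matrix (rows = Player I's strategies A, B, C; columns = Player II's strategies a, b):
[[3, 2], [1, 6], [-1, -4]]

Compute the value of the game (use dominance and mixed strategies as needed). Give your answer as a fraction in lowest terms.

8/3

Row C is strictly dominated by row A, so Player I never plays it.
The remaining 2×2 game on (A, B) × (a, b) has no saddle point. Let Player I play A with probability p; indifference gives 3p + (1−p) = 2p + 6(1−p), so p = 5/6.
Similarly Player II's optimal q on a is 2/3, and the value is 3·(2/3) + (2)·(1/3) = 8/3.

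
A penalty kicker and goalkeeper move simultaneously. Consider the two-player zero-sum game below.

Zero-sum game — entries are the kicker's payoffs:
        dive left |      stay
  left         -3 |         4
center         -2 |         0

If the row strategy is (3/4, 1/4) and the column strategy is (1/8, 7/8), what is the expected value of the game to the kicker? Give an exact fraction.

73/32

Against (1/8, 7/8), each row's expected payoff is left: 25/8; center: -1/4.
Taking the (3/4, 1/4)-weighted average: (3/4)·(25/8) + (1/4)·(-1/4) = 73/32.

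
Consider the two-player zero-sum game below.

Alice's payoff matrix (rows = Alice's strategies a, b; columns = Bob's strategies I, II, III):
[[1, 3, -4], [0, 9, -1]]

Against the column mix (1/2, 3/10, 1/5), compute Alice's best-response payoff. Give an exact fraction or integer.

a: (1)·(1/2) + (3)·(3/10) + (-4)·(1/5) = 3/5.
b: (0)·(1/2) + (9)·(3/10) + (-1)·(1/5) = 5/2.
The best pure response is b with expected payoff 5/2.

5/2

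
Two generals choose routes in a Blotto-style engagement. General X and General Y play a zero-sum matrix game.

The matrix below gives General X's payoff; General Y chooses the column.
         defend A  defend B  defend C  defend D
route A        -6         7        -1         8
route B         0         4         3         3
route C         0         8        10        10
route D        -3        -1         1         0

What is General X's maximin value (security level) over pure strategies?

0

The worst-case payoff for each row is route A: -6, route B: 0, route C: 0, route D: -3.
The best of these is 0.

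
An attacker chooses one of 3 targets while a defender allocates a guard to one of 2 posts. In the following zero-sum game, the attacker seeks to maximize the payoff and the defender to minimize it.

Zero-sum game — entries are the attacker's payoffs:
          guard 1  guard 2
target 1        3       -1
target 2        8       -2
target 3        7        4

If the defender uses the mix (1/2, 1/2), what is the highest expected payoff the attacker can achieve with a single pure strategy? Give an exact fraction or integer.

11/2

target 1: (3)·(1/2) + (-1)·(1/2) = 1.
target 2: (8)·(1/2) + (-2)·(1/2) = 3.
target 3: (7)·(1/2) + (4)·(1/2) = 11/2.
The best pure response is target 3 with expected payoff 11/2.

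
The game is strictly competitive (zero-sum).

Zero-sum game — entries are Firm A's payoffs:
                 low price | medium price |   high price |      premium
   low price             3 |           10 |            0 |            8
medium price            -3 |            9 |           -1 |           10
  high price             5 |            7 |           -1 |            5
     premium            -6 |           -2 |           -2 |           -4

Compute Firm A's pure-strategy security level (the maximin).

The worst-case payoff for each row is low price: 0, medium price: -3, high price: -1, premium: -6.
The best of these is 0.

0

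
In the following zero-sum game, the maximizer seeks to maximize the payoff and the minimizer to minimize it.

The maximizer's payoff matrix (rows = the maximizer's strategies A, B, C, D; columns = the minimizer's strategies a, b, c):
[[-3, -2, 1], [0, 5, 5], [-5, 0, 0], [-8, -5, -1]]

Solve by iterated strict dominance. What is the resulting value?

Column b is strictly dominated by a for the minimizer (-3<-2, 0<5, -5<0, -8<-5); eliminate b.
Column c is strictly dominated by a for the minimizer (-3<1, 0<5, -5<0, -8<-1); eliminate c.
Row D is strictly dominated by row A (-3>-8); eliminate D.
Row C is strictly dominated by row A (-3>-5); eliminate C.
Row A is strictly dominated by row B (0>-3); eliminate A.
Only (B, a) remains, with payoff 0.

0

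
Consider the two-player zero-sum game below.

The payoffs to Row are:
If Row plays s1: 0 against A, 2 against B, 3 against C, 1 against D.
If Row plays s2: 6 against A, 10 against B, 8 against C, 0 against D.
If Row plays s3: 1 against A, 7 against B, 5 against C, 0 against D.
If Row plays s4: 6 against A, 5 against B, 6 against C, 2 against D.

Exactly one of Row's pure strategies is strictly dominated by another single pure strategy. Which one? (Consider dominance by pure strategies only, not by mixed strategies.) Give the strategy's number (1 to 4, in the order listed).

Compare s1 with s4: 6 > 0, 5 > 2, 6 > 3, 2 > 1.
So s4 strictly dominates s1 for Row; s1 is strictly dominated.

1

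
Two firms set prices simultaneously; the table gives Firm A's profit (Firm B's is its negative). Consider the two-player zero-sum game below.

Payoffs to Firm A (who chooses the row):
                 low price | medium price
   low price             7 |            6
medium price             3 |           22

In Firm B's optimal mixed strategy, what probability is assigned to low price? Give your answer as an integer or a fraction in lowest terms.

Row minima are 6 and 3, so Firm A's maximin is 6; column maxima are 7 and 22, so Firm B's minimax is 7. These differ, so the equilibrium is in mixed strategies.
Let Firm B play low price with probability q. Firm A is indifferent when 7q + 6(1−q) = 3q + 22(1−q), giving q = 4/5.

4/5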